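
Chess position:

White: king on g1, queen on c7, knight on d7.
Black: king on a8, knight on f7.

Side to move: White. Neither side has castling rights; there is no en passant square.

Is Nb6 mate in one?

yes

After Nb6: black king on a8; in check: yes, from the white knight on b6.
King squares — a7: attacked by Qc7; b7: attacked by Qc7; b8: attacked by Qc7.
Black has no legal moves → checkmate.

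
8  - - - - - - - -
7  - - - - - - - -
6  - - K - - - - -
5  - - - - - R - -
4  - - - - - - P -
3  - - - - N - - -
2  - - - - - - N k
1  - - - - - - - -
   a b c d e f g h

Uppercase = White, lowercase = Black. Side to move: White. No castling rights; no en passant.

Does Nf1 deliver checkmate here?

After Nf1: black king on h2; in check: yes, from the white knight on f1.
Black has 4 legal replies: Kh3, Kxg2, Kh1, Kg1.
In check but a legal move exists → not checkmate.

no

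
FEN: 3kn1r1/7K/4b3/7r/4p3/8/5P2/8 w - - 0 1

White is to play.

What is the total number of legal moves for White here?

White to move; king on h7.
In check: yes, from the black rook on h5.
Legal moves: none.
Count: 0.

0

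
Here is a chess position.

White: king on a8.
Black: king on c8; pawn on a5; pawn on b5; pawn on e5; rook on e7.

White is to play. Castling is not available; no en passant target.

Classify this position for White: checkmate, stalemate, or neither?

White to move; white king on a8.
In check: no.
King squares — a7: attacked by Re7; b7: attacked by Re7; b8: attacked by Kc8.
Legal moves for White: none.
Not in check and no legal moves → stalemate.

stalemate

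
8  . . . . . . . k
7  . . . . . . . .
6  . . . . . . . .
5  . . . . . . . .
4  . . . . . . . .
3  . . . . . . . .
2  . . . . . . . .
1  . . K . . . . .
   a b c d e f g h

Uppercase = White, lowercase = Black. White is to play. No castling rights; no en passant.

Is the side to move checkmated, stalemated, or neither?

White to move; white king on c1.
In check: no.
Legal moves for White: Kd2, Kc2, Kb2, Kd1, Kb1.
White has 5 legal moves and is not in check → neither.

neither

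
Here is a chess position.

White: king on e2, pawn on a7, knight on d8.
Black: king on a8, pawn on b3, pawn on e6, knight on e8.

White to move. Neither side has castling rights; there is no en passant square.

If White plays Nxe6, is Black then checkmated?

no

After Nxe6: black king on a8; in check: no.
Black is not in check, so this cannot be checkmate.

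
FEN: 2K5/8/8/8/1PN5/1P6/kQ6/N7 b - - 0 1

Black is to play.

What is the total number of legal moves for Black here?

0

Black to move; king on a2.
In check: yes, from the white queen on b2.
Legal moves: none.
Count: 0.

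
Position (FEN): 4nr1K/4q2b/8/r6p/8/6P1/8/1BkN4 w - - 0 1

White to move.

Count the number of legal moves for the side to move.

0

White to move; king on h8.
In check: yes, from the black rook on f8.
Legal moves: none.
Count: 0.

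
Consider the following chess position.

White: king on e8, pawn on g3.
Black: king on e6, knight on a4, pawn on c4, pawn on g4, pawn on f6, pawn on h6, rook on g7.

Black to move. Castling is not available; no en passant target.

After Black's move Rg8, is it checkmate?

After Rg8: white king on e8; in check: yes, from the black rook on g8.
King squares — d7: attacked by Ke6; e7: attacked by Ke6; f7: attacked by Ke6; d8: attacked by Rg8; f8: attacked by Rg8.
White has no legal moves → checkmate.

yes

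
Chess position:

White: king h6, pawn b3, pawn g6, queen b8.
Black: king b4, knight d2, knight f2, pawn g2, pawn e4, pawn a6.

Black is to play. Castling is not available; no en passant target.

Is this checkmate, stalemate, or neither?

Black to move; black king on b4.
In check: yes, from the white queen on b8.
King squares — a3: available; b3: attacked by Qb8; c3: available; a4: attacked by Pb3; c4: attacked by Pb3; a5: available; b5: attacked by Qb8; c5: available.
Legal moves for Black: Kc5, Ka5, Kc3, Ka3.
Black is in check but has 4 legal moves → neither.

neither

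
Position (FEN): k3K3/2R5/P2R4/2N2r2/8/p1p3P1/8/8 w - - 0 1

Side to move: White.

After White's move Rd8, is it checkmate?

After Rd8: black king on a8; in check: yes, from the white rook on d8.
King squares — a7: attacked by Rc7; b7: attacked by Nc5; b8: attacked by Rd8.
Black has no legal moves → checkmate.

yes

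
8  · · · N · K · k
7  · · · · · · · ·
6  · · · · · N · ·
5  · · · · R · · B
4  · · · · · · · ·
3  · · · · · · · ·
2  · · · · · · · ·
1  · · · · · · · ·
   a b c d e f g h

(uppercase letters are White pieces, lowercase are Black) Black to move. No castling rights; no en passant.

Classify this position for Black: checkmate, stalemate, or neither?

Black to move; black king on h8.
In check: no.
King squares — g7: attacked by Kf8; h7: attacked by Nf6; g8: attacked by Nf6.
Legal moves for Black: none.
Not in check and no legal moves → stalemate.

stalemate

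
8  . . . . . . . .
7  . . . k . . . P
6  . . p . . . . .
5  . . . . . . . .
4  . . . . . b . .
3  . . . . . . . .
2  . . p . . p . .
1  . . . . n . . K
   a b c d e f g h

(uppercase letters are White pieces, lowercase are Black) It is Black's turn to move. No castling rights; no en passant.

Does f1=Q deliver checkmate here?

yes

After f1=Q: white king on h1; in check: yes, from the black queen on f1.
King squares — g1: attacked by Qf1; g2: attacked by Ne1; h2: attacked by Bf4.
White has no legal moves → checkmate.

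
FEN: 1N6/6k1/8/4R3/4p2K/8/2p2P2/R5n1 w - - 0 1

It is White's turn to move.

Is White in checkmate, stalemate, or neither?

White to move; white king on h4.
In check: no.
Legal moves for White include: Nd7, Nc6, Na6, Re8, Re7+, Re6, Rh5, Rg5+, Rf5, Rd5, Rc5, Rb5, Rea5, Rxe4, Kh5, Kg5, Kg4, Kg3, ... (list truncated; more exist).
White has legal moves and is not in check → neither.

neither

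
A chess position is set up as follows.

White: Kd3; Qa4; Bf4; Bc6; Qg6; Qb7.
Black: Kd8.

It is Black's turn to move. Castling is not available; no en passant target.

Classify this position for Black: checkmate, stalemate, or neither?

Black to move; black king on d8.
In check: no.
King squares — c7: attacked by Bf4; d7: attacked by Bc6; e7: attacked by Qb7; c8: attacked by Qb7; e8: attacked by Bc6.
Legal moves for Black: none.
Not in check and no legal moves → stalemate.

stalemate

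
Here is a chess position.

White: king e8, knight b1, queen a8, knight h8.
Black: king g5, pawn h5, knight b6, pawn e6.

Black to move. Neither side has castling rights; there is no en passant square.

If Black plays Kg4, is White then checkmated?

After Kg4: white king on e8; in check: no.
White is not in check, so this cannot be checkmate.

no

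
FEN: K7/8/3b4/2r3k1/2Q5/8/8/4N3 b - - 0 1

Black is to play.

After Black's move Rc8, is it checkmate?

After Rc8: white king on a8; in check: yes, from the black rook on c8.
White has 3 legal replies: Kb7, Ka7, Qxc8.
In check but a legal move exists → not checkmate.

no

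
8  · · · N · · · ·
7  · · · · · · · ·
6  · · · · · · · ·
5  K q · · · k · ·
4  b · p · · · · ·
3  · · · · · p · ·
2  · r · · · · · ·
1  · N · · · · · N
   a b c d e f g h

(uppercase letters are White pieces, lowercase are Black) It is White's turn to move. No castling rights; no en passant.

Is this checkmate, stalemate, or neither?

White to move; white king on a5.
In check: yes, from the black queen on b5.
King squares — a4: attacked by Qb5; b4: attacked by Rb2; b5: attacked by Rb2; a6: attacked by Qb5; b6: attacked by Qb5.
Legal moves for White: none.
In check with no legal moves → checkmate.

checkmate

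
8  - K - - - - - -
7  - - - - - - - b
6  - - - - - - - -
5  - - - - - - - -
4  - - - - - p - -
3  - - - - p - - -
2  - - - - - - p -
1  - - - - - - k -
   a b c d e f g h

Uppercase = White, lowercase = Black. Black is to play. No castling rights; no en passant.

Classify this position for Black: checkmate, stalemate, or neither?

neither

Black to move; black king on g1.
In check: no.
Legal moves for Black: Bg8, Bg6, Bf5, Be4, Bd3, Bc2, Bb1, Kh2, Kf2, Kh1, Kf1, f3, e2.
Black has 13 legal moves and is not in check → neither.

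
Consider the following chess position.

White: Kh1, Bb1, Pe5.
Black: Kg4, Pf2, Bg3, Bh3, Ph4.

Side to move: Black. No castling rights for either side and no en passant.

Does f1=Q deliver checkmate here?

yes

After f1=Q: white king on h1; in check: yes, from the black queen on f1.
King squares — g1: attacked by Qf1; g2: attacked by Qf1; h2: attacked by Bg3.
White has no legal moves → checkmate.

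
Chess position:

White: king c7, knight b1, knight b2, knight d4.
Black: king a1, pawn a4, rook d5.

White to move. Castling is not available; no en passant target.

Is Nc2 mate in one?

After Nc2: black king on a1; in check: yes, from the white knight on c2.
Black has 3 legal replies: Kxb2, Ka2, Kxb1.
In check but a legal move exists → not checkmate.

no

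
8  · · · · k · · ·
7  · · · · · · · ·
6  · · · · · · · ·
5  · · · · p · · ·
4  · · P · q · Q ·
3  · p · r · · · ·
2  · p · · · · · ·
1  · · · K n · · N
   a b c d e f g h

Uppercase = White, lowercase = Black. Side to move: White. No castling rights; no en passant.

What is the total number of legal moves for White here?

0

White to move; king on d1.
In check: yes, from the black rook on d3.
Legal moves: none.
Count: 0.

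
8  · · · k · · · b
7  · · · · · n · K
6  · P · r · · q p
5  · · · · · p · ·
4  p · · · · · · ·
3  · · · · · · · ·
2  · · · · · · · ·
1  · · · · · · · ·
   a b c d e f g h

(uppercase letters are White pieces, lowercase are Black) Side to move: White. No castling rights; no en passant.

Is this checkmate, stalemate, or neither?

White to move; white king on h7.
In check: yes, from the black queen on g6.
King squares — g6: attacked by Rd6; h6: attacked by Qg6; g7: attacked by Qg6; g8: attacked by Qg6; h8: attacked by Nf7.
Legal moves for White: none.
In check with no legal moves → checkmate.

checkmate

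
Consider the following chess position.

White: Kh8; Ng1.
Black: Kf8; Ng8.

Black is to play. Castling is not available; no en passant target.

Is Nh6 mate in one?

no

After Nh6: white king on h8; in check: no.
White is not in check, so this cannot be checkmate.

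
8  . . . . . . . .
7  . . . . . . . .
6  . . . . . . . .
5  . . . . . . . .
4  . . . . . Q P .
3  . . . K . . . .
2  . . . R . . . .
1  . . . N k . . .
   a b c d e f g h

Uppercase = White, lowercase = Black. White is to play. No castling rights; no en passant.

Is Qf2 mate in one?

After Qf2: black king on e1; in check: yes, from the white queen on f2.
King squares — d1: attacked by Rd2; f1: attacked by Qf2; d2: attacked by Qf2; e2: attacked by Rd2; f2: attacked by Nd1.
Black has no legal moves → checkmate.

yes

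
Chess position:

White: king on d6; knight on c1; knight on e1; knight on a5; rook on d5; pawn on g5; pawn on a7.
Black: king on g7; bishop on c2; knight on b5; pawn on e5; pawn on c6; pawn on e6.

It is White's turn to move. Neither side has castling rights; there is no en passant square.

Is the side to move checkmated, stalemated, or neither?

White to move; white king on d6.
In check: yes, from the black knight on b5.
Legal moves for White: Ke7, Kd7, Kxe6, Kxc6, Kxe5, Kc5, Rxb5.
White is in check but has 7 legal moves → neither.

neither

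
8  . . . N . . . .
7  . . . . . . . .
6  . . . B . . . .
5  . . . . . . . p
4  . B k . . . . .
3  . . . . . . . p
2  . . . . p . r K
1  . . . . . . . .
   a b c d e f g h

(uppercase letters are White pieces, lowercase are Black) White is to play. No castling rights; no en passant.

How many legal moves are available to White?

2

White to move; king on h2.
In check: yes, from the black rook on g2.
Legal moves: Kxh3, Kh1.
Count: 2.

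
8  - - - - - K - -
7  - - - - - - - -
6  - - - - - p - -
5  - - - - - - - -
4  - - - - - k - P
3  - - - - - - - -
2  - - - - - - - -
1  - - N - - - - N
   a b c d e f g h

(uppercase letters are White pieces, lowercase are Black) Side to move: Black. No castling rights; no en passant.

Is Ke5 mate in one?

After Ke5: white king on f8; in check: no.
White is not in check, so this cannot be checkmate.

no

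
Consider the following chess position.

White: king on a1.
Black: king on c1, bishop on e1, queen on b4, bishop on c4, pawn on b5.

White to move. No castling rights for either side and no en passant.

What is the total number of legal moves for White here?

White to move; king on a1.
In check: no.
Legal moves: none.
Count: 0.

0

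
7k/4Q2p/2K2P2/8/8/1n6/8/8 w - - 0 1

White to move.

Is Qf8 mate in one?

After Qf8: black king on h8; in check: yes, from the white queen on f8.
King squares — g7: attacked by Pf6; h7: own pawn; g8: attacked by Qf8.
Black has no legal moves → checkmate.

yes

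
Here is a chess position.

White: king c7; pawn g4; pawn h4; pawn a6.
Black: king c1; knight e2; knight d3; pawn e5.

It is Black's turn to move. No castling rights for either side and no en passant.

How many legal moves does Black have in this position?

17

Black to move; king on c1.
In check: no.
Legal moves: Nc5, Ndf4, Nb4, Nf2, Nb2, Ne1, Nef4, Nd4, Ng3, Nc3, Ng1, Kd2, Kc2, Kb2, Kd1, Kb1, e4.
Count: 17.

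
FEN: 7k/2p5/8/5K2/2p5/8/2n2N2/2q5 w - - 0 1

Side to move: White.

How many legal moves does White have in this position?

12

White to move; king on f5.
In check: no.
Legal moves: Kg6, Kf6, Ke6, Ke5, Kg4, Ke4, Ng4, Ne4, Nh3, Nd3, Nh1, Nd1.
Count: 12.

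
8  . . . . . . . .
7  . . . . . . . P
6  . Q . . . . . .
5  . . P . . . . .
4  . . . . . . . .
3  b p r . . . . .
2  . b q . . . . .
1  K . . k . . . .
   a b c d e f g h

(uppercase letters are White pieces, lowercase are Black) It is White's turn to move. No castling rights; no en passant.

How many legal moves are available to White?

0

White to move; king on a1.
In check: yes, from the black bishop on b2.
Legal moves: none.
Count: 0.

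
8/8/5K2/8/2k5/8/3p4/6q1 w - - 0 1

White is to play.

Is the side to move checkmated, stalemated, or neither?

neither

White to move; white king on f6.
In check: no.
Legal moves for White: Kf7, Ke7, Ke6, Kf5, Ke5.
White has 5 legal moves and is not in check → neither.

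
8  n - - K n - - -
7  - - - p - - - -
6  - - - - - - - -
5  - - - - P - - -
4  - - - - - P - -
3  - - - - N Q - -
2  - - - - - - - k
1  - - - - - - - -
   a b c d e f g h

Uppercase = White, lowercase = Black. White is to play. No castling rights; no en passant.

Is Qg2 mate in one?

After Qg2: black king on h2; in check: yes, from the white queen on g2.
King squares — g1: attacked by Qg2; h1: attacked by Qg2; g2: attacked by Ne3; g3: attacked by Qg2; h3: attacked by Qg2.
Black has no legal moves → checkmate.

yes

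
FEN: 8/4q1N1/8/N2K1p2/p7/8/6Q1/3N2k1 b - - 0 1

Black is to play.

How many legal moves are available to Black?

Black to move; king on g1.
In check: yes, from the white queen on g2.
Legal moves: Kxg2.
Count: 1.

1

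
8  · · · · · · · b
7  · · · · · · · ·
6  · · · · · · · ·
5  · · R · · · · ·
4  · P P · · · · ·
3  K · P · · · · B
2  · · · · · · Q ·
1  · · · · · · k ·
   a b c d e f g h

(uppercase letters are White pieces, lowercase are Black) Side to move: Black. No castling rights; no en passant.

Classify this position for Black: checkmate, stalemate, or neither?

Black to move; black king on g1.
In check: yes, from the white queen on g2.
King squares — f1: attacked by Qg2; h1: attacked by Qg2; f2: attacked by Qg2; g2: attacked by Bh3; h2: attacked by Qg2.
Legal moves for Black: none.
In check with no legal moves → checkmate.

checkmate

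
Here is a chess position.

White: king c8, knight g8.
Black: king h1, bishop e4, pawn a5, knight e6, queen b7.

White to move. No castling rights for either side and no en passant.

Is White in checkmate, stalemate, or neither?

White to move; white king on c8.
In check: yes, from the black queen on b7.
King squares — b7: attacked by Be4; c7: attacked by Ne6; d7: attacked by Qb7; b8: attacked by Qb7; d8: attacked by Ne6.
Legal moves for White: none.
In check with no legal moves → checkmate.

checkmate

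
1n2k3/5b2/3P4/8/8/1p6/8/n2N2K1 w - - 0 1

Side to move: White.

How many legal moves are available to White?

White to move; king on g1.
In check: no.
Legal moves: Kh2, Kg2, Kf2, Kh1, Kf1, Ne3, Nc3, Nf2, Nb2, d7+.
Count: 10.

10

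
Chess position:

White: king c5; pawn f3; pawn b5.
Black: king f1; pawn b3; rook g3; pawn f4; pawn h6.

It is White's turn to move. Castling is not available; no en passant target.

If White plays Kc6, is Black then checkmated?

After Kc6: black king on f1; in check: no.
Black is not in check, so this cannot be checkmate.

no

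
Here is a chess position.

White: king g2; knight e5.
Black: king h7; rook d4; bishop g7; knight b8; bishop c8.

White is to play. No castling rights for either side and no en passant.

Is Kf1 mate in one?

no

After Kf1: black king on h7; in check: no.
Black is not in check, so this cannot be checkmate.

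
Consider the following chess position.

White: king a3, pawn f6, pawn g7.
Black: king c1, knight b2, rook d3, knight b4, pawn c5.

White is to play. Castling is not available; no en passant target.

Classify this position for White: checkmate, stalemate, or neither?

checkmate

White to move; white king on a3.
In check: yes, from the black rook on d3.
King squares — a2: attacked by Nb4; b2: attacked by Kc1; b3: attacked by Rd3; a4: attacked by Nb2; b4: attacked by Pc5.
Legal moves for White: none.
In check with no legal moves → checkmate.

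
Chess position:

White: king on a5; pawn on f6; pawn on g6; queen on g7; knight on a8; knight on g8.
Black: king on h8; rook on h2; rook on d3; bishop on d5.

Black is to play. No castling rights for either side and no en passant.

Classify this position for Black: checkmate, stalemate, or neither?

Black to move; black king on h8.
In check: yes, from the white queen on g7.
King squares — g7: attacked by Pf6; h7: attacked by Pg6; g8: attacked by Qg7.
Legal moves for Black: none.
In check with no legal moves → checkmate.

checkmate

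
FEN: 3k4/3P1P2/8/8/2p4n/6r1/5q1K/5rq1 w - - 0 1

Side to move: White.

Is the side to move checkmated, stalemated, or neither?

White to move; white king on h2.
In check: yes, from the black queen on g1 and the black queen on f2.
King squares — g1: attacked by Rf1; h1: attacked by Qg1; g2: attacked by Qg1; g3: attacked by Qg1; h3: attacked by Rg3.
Legal moves for White: none.
In check with no legal moves → checkmate.

checkmate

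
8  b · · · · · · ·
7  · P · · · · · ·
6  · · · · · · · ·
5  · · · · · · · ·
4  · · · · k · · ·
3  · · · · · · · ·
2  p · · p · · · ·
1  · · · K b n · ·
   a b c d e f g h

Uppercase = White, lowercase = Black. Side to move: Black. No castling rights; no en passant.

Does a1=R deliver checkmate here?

no

After a1=R: white king on d1; in check: yes, from the black rook on a1.
White has 2 legal replies: Ke2, Kc2.
In check but a legal move exists → not checkmate.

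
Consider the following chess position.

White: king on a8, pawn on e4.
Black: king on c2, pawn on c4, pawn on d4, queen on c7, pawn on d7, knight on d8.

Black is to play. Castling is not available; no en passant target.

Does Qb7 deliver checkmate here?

After Qb7: white king on a8; in check: yes, from the black queen on b7.
King squares — a7: attacked by Qb7; b7: attacked by Nd8; b8: attacked by Qb7.
White has no legal moves → checkmate.

yes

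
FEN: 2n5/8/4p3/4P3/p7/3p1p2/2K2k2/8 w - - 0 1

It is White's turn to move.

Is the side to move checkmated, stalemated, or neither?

neither

White to move; white king on c2.
In check: yes, from the black pawn on d3.
King squares — b1: available; c1: available; d1: available; b2: available; d2: available; b3: attacked by Pa4; c3: available; d3: available.
Legal moves for White: Kxd3, Kc3, Kd2, Kb2, Kd1, Kc1, Kb1.
White is in check but has 7 legal moves → neither.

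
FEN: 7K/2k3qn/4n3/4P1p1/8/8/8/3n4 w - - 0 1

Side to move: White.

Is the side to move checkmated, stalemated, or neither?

White to move; white king on h8.
In check: yes, from the black queen on g7.
King squares — g7: attacked by Ne6; h7: attacked by Qg7; g8: attacked by Qg7.
Legal moves for White: none.
In check with no legal moves → checkmate.

checkmate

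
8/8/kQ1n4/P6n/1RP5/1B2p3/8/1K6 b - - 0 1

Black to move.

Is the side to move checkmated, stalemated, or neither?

checkmate

Black to move; black king on a6.
In check: yes, from the white queen on b6.
King squares — a5: attacked by Qb6; b5: attacked by Rb4; b6: attacked by Rb4; a7: attacked by Qb6; b7: attacked by Qb6.
Legal moves for Black: none.
In check with no legal moves → checkmate.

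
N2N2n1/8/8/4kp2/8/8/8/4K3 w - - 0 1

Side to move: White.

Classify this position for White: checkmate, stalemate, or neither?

White to move; white king on e1.
In check: no.
Legal moves for White: Nf7+, Nb7, Ne6, Nc6+, Nc7, Nb6, Kf2, Ke2, Kd2, Kf1, Kd1.
White has 11 legal moves and is not in check → neither.

neither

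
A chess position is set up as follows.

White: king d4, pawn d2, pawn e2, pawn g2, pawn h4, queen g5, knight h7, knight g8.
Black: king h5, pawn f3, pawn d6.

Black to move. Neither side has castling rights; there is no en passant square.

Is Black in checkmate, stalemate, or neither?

Black to move; black king on h5.
In check: yes, from the white queen on g5.
King squares — g4: attacked by Qg5; h4: attacked by Qg5; g5: attacked by Ph4; g6: attacked by Qg5; h6: attacked by Qg5.
Legal moves for Black: none.
In check with no legal moves → checkmate.

checkmate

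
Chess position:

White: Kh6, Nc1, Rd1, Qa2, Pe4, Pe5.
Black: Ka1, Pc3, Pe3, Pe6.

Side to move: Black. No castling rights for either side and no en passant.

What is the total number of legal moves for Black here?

0

Black to move; king on a1.
In check: yes, from the white queen on a2.
Legal moves: none.
Count: 0.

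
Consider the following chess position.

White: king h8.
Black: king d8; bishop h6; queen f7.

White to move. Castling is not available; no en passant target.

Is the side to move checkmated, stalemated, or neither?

stalemate

White to move; white king on h8.
In check: no.
King squares — g7: attacked by Bh6; h7: attacked by Qf7; g8: attacked by Qf7.
Legal moves for White: none.
Not in check and no legal moves → stalemate.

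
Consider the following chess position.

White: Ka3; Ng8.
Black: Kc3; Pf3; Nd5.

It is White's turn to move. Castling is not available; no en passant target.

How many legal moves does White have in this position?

White to move; king on a3.
In check: no.
Legal moves: Ne7, Nh6, Nf6, Ka4, Ka2.
Count: 5.

5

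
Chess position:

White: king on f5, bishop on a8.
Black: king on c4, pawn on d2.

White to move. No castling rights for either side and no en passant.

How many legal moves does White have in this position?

White to move; king on f5.
In check: no.
Legal moves: Bb7, Bc6, Bd5+, Be4, Bf3, Bg2, Bh1, Kg6, Kf6, Ke6, Kg5, Ke5, Kg4, Kf4, Ke4.
Count: 15.

15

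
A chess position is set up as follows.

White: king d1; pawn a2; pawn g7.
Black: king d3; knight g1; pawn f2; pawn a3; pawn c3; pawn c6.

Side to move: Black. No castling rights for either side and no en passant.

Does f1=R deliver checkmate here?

After f1=R: white king on d1; in check: yes, from the black rook on f1.
King squares — c1: attacked by Rf1; e1: attacked by Rf1; c2: attacked by Kd3; d2: attacked by Pc3; e2: attacked by Ng1.
White has no legal moves → checkmate.

yes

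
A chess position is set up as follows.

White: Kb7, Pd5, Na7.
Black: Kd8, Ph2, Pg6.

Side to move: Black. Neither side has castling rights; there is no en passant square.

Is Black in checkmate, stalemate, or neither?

neither

Black to move; black king on d8.
In check: no.
Legal moves for Black: Ke8, Ke7, Kd7, g5, h1=Q, h1=R, h1=B, h1=N.
Black has 8 legal moves and is not in check → neither.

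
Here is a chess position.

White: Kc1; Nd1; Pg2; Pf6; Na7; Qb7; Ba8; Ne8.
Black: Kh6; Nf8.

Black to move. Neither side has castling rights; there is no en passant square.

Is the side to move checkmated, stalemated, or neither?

Black to move; black king on h6.
In check: no.
Legal moves for Black: Nh7, Nd7, Ng6, Ne6, Kg6, Kh5, Kg5.
Black has 7 legal moves and is not in check → neither.

neither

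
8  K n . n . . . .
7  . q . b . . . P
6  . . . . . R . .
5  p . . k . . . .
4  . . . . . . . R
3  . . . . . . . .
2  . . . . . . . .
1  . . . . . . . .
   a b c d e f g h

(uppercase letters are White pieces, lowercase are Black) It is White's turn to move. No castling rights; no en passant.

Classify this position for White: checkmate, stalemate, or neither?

White to move; white king on a8.
In check: yes, from the black queen on b7.
King squares — a7: attacked by Qb7; b7: attacked by Nd8; b8: attacked by Qb7.
Legal moves for White: none.
In check with no legal moves → checkmate.

checkmate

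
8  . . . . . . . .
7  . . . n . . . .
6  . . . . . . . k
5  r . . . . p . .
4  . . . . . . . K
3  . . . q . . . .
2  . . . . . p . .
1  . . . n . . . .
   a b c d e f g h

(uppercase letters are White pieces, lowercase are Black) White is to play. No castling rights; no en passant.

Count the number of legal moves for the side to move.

White to move; king on h4.
In check: no.
Legal moves: none.
Count: 0.

0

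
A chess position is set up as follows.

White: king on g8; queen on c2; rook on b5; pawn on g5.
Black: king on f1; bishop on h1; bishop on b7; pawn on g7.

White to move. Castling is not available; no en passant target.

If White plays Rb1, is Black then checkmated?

After Rb1: black king on f1; in check: yes, from the white rook on b1.
King squares — e1: attacked by Rb1; g1: attacked by Rb1; e2: attacked by Qc2; f2: attacked by Qc2; g2: attacked by Qc2.
Black has no legal moves → checkmate.

yes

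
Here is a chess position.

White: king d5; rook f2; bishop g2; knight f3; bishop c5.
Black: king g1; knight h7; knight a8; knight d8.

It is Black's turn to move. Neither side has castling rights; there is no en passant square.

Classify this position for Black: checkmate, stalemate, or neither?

Black to move; black king on g1.
In check: yes, from the white knight on f3.
King squares — f1: attacked by Rf2; h1: attacked by Bg2; f2: attacked by Bc5; g2: attacked by Rf2; h2: attacked by Nf3.
Legal moves for Black: none.
In check with no legal moves → checkmate.

checkmate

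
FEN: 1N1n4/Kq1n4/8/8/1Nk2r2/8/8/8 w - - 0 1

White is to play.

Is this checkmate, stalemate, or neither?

White to move; white king on a7.
In check: yes, from the black queen on b7.
King squares — a6: attacked by Qb7; b6: attacked by Qb7; b7: attacked by Nd8; a8: attacked by Qb7; b8: own knight.
Legal moves for White: none.
In check with no legal moves → checkmate.

checkmate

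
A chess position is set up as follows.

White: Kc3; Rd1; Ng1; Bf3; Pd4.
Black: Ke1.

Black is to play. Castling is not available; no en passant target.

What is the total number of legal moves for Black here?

Black to move; king on e1.
In check: yes, from the white rook on d1.
Legal moves: Kf2.
Count: 1.

1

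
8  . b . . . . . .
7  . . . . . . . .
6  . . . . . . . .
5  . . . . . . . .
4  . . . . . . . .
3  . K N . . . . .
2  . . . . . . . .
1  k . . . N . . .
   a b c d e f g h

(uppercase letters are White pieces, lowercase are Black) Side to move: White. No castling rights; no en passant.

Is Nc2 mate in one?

After Nc2: black king on a1; in check: yes, from the white knight on c2.
King squares — b1: attacked by Nc3; a2: attacked by Kb3; b2: attacked by Kb3.
Black has no legal moves → checkmate.

yes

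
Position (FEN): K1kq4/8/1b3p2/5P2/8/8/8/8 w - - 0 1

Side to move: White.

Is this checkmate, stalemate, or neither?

stalemate

White to move; white king on a8.
In check: no.
King squares — a7: attacked by Bb6; b7: attacked by Kc8; b8: attacked by Kc8.
Legal moves for White: none.
Not in check and no legal moves → stalemate.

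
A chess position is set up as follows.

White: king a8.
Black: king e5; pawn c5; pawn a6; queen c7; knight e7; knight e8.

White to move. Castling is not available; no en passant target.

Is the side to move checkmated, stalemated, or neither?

stalemate

White to move; white king on a8.
In check: no.
King squares — a7: attacked by Qc7; b7: attacked by Qc7; b8: attacked by Qc7.
Legal moves for White: none.
Not in check and no legal moves → stalemate.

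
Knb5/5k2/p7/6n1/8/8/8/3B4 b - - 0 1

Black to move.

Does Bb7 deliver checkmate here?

no

After Bb7: white king on a8; in check: yes, from the black bishop on b7.
White has 3 legal replies: Kxb8, Kxb7, Ka7.
In check but a legal move exists → not checkmate.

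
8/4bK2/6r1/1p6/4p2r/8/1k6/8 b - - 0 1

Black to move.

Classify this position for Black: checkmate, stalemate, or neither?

Black to move; black king on b2.
In check: no.
Legal moves for Black include: Bf8, Bd8, Bf6, Bd6, Bg5, Bc5, Bb4, Ba3, Rg8, Rg7+, Rgh6, Rf6+, Re6, Rd6, Rc6, Rb6, Ra6, Rg5, ... (list truncated; more exist).
Black has legal moves and is not in check → neither.

neither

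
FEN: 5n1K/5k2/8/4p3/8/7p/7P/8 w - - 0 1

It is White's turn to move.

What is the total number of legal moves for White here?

White to move; king on h8.
In check: no.
Legal moves: none.
Count: 0.

0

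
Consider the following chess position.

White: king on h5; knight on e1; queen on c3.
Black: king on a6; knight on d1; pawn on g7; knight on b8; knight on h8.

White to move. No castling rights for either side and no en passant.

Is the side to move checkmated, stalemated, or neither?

White to move; white king on h5.
In check: no.
Legal moves for White include: Kg5, Kh4, Kg4, Qc8+, Qxg7, Qc7, Qf6+, Qc6+, Qe5, Qc5, Qa5+, Qd4, Qc4+, Qb4, Qh3, Qg3, Qf3, Qe3, ... (list truncated; more exist).
White has legal moves and is not in check → neither.

neither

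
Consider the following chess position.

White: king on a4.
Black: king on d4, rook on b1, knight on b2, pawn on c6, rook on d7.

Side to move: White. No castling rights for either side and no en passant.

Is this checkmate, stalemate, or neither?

White to move; white king on a4.
In check: yes, from the black knight on b2.
King squares — a3: available; b3: available; b4: available; a5: available; b5: attacked by Pc6.
Legal moves for White: Ka5, Kb4, Kb3, Ka3.
White is in check but has 4 legal moves → neither.

neither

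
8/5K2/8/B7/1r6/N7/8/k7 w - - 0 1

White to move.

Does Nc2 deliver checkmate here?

no

After Nc2: black king on a1; in check: yes, from the white knight on c2.
Black has 3 legal replies: Kb2, Ka2, Kb1.
In check but a legal move exists → not checkmate.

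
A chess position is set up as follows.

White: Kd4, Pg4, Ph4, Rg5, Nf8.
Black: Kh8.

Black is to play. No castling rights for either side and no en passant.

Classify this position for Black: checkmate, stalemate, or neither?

stalemate

Black to move; black king on h8.
In check: no.
King squares — g7: attacked by Rg5; h7: attacked by Nf8; g8: attacked by Rg5.
Legal moves for Black: none.
Not in check and no legal moves → stalemate.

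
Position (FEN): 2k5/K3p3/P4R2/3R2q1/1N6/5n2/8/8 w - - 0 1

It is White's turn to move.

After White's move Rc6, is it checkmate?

yes

After Rc6: black king on c8; in check: yes, from the white rook on c6.
King squares — b7: attacked by Pa6; c7: attacked by Rc6; d7: attacked by Rd5; b8: attacked by Ka7; d8: attacked by Rd5.
Black has no legal moves → checkmate.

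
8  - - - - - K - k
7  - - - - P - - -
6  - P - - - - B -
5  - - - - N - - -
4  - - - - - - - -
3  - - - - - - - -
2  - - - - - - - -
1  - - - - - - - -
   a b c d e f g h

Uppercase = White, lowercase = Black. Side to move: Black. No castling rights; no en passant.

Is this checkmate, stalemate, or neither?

Black to move; black king on h8.
In check: no.
King squares — g7: attacked by Kf8; h7: attacked by Bg6; g8: attacked by Kf8.
Legal moves for Black: none.
Not in check and no legal moves → stalemate.

stalemate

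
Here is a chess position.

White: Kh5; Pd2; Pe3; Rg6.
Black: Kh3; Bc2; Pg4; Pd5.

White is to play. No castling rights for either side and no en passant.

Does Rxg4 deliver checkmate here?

After Rxg4: black king on h3; in check: no.
Black is not in check, so this cannot be checkmate.

no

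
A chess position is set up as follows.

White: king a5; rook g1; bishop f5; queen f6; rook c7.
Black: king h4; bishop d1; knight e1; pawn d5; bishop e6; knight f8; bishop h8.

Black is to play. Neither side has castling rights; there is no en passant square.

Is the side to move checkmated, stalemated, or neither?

neither

Black to move; black king on h4.
In check: yes, from the white queen on f6.
King squares — g3: attacked by Rg1; h3: attacked by Bf5; g4: attacked by Rg1; g5: attacked by Rg1; h5: available.
Legal moves for Black: Kh5, Bxf6.
Black is in check but has 2 legal moves → neither.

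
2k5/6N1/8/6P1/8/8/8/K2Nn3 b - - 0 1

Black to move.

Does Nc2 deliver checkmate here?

After Nc2: white king on a1; in check: yes, from the black knight on c2.
White has 3 legal replies: Kb2, Ka2, Kb1.
In check but a legal move exists → not checkmate.

no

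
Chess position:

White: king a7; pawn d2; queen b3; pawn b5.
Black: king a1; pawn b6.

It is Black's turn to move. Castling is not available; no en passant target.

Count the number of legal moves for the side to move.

0

Black to move; king on a1.
In check: no.
Legal moves: none.
Count: 0.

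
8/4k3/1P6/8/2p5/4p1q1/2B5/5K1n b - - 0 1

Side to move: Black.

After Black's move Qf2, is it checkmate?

yes

After Qf2: white king on f1; in check: yes, from the black queen on f2.
King squares — e1: attacked by Qf2; g1: attacked by Qf2; e2: attacked by Qf2; f2: attacked by Nh1; g2: attacked by Qf2.
White has no legal moves → checkmate.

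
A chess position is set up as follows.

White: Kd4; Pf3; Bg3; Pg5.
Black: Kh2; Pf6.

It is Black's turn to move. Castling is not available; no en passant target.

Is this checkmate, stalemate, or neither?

Black to move; black king on h2.
In check: yes, from the white bishop on g3.
Legal moves for Black: Kh3, Kxg3, Kg2, Kh1, Kg1.
Black is in check but has 5 legal moves → neither.

neither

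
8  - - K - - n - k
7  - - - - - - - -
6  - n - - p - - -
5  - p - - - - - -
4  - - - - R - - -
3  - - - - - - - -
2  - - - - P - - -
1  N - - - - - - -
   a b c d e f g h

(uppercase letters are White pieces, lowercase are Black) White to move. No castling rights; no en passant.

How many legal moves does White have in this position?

4

White to move; king on c8.
In check: yes, from the black knight on b6.
Legal moves: Kd8, Kb8, Kc7, Kb7.
Count: 4.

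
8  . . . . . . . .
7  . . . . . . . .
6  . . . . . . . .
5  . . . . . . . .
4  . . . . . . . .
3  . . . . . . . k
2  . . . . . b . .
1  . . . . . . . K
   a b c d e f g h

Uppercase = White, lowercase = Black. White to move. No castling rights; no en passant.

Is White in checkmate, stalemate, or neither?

White to move; white king on h1.
In check: no.
King squares — g1: attacked by Bf2; g2: attacked by Kh3; h2: attacked by Kh3.
Legal moves for White: none.
Not in check and no legal moves → stalemate.

stalemate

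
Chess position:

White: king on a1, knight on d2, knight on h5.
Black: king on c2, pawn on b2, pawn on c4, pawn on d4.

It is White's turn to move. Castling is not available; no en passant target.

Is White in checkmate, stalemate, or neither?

neither

White to move; white king on a1.
In check: yes, from the black pawn on b2.
Legal moves for White: Ka2.
White is in check but has 1 legal move → neither.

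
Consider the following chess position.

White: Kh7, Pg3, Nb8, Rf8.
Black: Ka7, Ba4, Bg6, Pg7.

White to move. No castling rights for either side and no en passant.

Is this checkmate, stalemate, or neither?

neither

White to move; white king on h7.
In check: yes, from the black bishop on g6.
Legal moves for White: Kh8, Kg8, Kxg7, Kxg6.
White is in check but has 4 legal moves → neither.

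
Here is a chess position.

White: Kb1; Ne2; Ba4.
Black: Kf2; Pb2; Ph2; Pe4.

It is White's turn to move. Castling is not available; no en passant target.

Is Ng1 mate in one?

After Ng1: black king on f2; in check: no.
Black is not in check, so this cannot be checkmate.

no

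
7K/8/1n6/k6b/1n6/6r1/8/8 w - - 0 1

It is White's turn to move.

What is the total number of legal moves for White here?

1

White to move; king on h8.
In check: no.
Legal moves: Kh7.
Count: 1.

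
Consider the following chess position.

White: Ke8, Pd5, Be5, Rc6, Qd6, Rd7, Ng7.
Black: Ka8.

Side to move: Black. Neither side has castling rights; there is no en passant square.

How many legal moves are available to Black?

Black to move; king on a8.
In check: no.
Legal moves: none.
Count: 0.

0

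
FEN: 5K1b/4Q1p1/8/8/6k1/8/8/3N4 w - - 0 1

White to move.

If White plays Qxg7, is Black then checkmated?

no

After Qxg7: black king on g4; in check: yes, from the white queen on g7.
Black has 7 legal replies: Kh5, Kf5, Kh4, Kf4, Kh3, Kf3, Bxg7+.
In check but a legal move exists → not checkmate.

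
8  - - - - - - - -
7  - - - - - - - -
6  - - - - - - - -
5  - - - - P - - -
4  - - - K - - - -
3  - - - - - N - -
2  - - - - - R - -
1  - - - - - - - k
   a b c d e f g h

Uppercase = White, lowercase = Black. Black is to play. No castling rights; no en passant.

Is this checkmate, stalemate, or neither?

stalemate

Black to move; black king on h1.
In check: no.
King squares — g1: attacked by Nf3; g2: attacked by Rf2; h2: attacked by Rf2.
Legal moves for Black: none.
Not in check and no legal moves → stalemate.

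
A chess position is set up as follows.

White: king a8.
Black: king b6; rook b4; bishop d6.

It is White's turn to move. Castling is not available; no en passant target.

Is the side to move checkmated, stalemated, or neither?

stalemate

White to move; white king on a8.
In check: no.
King squares — a7: attacked by Kb6; b7: attacked by Kb6; b8: attacked by Bd6.
Legal moves for White: none.
Not in check and no legal moves → stalemate.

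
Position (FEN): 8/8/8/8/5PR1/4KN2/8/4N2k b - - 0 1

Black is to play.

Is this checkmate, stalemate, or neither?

stalemate

Black to move; black king on h1.
In check: no.
King squares — g1: attacked by Nf3; g2: attacked by Ne1; h2: attacked by Nf3.
Legal moves for Black: none.
Not in check and no legal moves → stalemate.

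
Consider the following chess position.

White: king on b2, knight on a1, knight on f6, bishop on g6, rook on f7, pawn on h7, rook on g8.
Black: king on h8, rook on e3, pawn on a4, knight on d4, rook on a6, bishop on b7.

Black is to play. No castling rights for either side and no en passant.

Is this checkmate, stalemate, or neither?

Black to move; black king on h8.
In check: yes, from the white rook on g8.
King squares — g7: attacked by Rf7; h7: attacked by Nf6; g8: attacked by Nf6.
Legal moves for Black: none.
In check with no legal moves → checkmate.

checkmate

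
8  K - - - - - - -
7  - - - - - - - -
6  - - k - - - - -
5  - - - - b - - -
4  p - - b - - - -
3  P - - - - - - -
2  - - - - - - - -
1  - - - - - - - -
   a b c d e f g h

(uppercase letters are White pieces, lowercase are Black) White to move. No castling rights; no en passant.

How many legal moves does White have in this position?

0

White to move; king on a8.
In check: no.
Legal moves: none.
Count: 0.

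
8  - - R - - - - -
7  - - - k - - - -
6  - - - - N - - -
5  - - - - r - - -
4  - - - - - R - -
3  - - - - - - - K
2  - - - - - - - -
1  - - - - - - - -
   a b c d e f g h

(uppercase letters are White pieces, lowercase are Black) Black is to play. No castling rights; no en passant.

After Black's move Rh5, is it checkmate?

After Rh5: white king on h3; in check: yes, from the black rook on h5.
White has 4 legal replies: Kg4, Kg3, Kg2, Rh4.
In check but a legal move exists → not checkmate.

no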